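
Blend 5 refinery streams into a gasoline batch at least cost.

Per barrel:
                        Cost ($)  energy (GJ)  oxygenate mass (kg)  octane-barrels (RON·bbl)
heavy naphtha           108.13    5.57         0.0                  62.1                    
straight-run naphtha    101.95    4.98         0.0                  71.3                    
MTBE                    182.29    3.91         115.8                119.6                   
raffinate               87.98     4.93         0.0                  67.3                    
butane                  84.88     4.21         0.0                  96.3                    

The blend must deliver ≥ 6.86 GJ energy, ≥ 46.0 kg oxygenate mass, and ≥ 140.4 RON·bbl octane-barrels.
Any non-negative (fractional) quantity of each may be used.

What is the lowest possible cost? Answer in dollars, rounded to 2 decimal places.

Let x1 = barrels of heavy naphtha, x2 = barrels of straight-run naphtha, x3 = barrels of MTBE, x4 = barrels of raffinate, x5 = barrels of butane.
Minimise 108.13x1 + 101.95x2 + 182.29x3 + 87.98x4 + 84.88x5 with:
  5.57x1 + 4.98x2 + 3.91x3 + 4.93x4 + 4.21x5 ≥ 6.86   (energy)
  115.8x3 ≥ 46   (oxygenate mass)
  62.1x1 + 71.3x2 + 119.6x3 + 67.3x4 + 96.3x5 ≥ 140.4   (octane-barrels)
  x1, x2, x3, x4, x5 ≥ 0.
The cheapest feasible vertex uses only MTBE, raffinate, butane; heavy naphtha, straight-run naphtha are not used. The energy, oxygenate mass, octane-barrels requirements are met with equality.
Solving gives x3 = 0.3972, x4 = 0.6268, x5 = 0.5266.
Objective = 182.29·0.3972 + 87.98·0.6268 + 84.88·0.5266 = 172.2493.

$172.25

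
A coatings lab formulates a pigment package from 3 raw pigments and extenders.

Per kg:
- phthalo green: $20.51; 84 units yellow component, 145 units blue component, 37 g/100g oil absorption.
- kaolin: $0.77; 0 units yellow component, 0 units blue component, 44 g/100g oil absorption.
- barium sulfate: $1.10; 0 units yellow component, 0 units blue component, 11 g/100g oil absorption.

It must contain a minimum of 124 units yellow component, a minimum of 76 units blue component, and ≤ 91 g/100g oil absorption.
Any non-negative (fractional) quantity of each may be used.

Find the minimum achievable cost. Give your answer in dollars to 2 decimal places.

$30.28

Set it up as a linear program. Let x1 = kg of phthalo green, x2 = kg of kaolin, x3 = kg of barium sulfate.
Minimise 20.51x1 + 0.77x2 + 1.1x3 subject to:
  84x1 ≥ 124   (yellow component)
  145x1 ≥ 76   (blue component)
  37x1 + 44x2 + 11x3 ≤ 91   (oil absorption)
  x1, x2, x3 ≥ 0.
The optimal basis is {phthalo green}; kaolin, barium sulfate drop out. The yellow component requirement is met with equality.
Optimal quantities: phthalo green = 1.4762 kg.
Cost = 20.51·1.4762 = 30.2769.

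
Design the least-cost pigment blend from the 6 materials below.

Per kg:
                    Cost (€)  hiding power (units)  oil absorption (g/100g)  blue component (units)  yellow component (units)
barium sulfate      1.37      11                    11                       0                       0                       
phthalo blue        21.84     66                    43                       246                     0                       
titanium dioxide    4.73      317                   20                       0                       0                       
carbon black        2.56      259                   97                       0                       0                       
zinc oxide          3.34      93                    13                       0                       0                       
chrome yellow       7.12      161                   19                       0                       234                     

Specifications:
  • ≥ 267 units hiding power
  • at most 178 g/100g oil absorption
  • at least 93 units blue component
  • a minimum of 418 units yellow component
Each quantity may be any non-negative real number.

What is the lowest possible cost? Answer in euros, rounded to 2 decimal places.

Let x1 = kg of barium sulfate, x2 = kg of phthalo blue, x3 = kg of titanium dioxide, x4 = kg of carbon black, x5 = kg of zinc oxide, x6 = kg of chrome yellow.
min 1.37x1 + 21.84x2 + 4.73x3 + 2.56x4 + 3.34x5 + 7.12x6 subject to:
  11x1 + 66x2 + 317x3 + 259x4 + 93x5 + 161x6 ≥ 267   (hiding power)
  11x1 + 43x2 + 20x3 + 97x4 + 13x5 + 19x6 ≤ 178   (oil absorption)
  246x2 ≥ 93   (blue component)
  234x6 ≥ 418   (yellow component)
  x1, x2, x3, x4, x5, x6 ≥ 0.
The cheapest feasible vertex uses only phthalo blue, chrome yellow; barium sulfate, titanium dioxide, carbon black, zinc oxide are not used. Binding constraints: blue component and yellow component.
Solving gives x2 = 0.37805, x6 = 1.7863.
Cost = 21.84·0.37805 + 7.12·1.7863 = 20.9751.

€20.98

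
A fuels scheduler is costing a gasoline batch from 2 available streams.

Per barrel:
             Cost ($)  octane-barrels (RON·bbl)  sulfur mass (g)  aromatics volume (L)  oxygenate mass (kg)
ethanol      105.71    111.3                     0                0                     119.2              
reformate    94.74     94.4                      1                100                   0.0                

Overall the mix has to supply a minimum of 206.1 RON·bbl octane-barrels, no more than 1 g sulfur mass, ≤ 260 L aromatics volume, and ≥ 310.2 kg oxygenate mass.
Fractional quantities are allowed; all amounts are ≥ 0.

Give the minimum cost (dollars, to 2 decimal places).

$275.09

This is a linear program. Let x1 = barrels of ethanol, x2 = barrels of reformate.
Minimize 105.71x1 + 94.74x2 s.t.:
  111.3x1 + 94.4x2 ≥ 206.1   (octane-barrels)
  1x2 ≤ 1   (sulfur mass)
  100x2 ≤ 260   (aromatics volume)
  119.2x1 ≥ 310.2   (oxygenate mass)
  x1, x2 ≥ 0.
At the optimum only ethanol is positive (reformate = 0). Binding constraint: oxygenate mass.
Solving gives x1 = 2.6023.
Total cost: 105.71·2.6023 = 275.0891.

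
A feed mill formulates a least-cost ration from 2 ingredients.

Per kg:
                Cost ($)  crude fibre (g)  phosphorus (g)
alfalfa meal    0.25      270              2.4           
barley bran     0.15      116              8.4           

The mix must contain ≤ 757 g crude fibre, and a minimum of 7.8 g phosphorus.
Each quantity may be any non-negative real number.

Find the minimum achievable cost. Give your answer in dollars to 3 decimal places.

$0.139

Set it up as a linear program. Let x1 = kg of alfalfa meal, x2 = kg of barley bran.
Minimise 0.25x1 + 0.15x2 subject to:
  270x1 + 116x2 ≤ 757   (crude fibre)
  2.4x1 + 8.4x2 ≥ 7.8   (phosphorus)
  x1, x2 ≥ 0.
The minimum-cost mix takes nothing from alfalfa meal — only barley bran. Binding constraint: phosphorus.
Optimal quantities: barley bran = 0.9286 kg.
Total cost: 0.15·0.9286 = 0.13929.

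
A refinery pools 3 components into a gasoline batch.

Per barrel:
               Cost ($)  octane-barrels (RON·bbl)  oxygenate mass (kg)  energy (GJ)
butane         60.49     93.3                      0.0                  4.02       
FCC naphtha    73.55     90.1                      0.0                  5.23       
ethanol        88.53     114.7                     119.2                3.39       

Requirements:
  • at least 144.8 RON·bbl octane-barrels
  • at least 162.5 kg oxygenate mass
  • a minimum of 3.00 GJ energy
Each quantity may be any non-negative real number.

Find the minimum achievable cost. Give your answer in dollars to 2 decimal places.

$120.69

Treat it as an LP. Let x1 = barrels of butane, x2 = barrels of FCC naphtha, x3 = barrels of ethanol.
Minimise 60.49x1 + 73.55x2 + 88.53x3 with:
  93.3x1 + 90.1x2 + 114.7x3 ≥ 144.8   (octane-barrels)
  119.2x3 ≥ 162.5   (oxygenate mass)
  4.02x1 + 5.23x2 + 3.39x3 ≥ 3   (energy)
  x1, x2, x3 ≥ 0.
At the optimum only ethanol is positive (butane, FCC naphtha = 0). The oxygenate mass requirement is met with equality.
Optimal quantities: ethanol = 1.3633 barrels.
Objective = 88.53·1.3633 = 120.6929.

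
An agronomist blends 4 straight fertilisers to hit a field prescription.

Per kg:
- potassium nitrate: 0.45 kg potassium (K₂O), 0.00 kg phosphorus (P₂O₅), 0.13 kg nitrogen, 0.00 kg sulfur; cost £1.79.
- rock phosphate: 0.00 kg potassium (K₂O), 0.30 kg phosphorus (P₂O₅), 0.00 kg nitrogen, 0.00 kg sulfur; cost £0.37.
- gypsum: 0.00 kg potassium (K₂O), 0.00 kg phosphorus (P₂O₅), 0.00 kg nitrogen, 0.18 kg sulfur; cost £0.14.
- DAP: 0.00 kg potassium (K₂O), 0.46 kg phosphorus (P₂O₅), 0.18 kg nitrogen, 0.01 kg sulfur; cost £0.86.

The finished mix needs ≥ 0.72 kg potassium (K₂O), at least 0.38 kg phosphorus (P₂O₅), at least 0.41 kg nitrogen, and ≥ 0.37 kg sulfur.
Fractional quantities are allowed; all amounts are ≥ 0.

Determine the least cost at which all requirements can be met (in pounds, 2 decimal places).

£4.11

Let x1 = kg of potassium nitrate, x2 = kg of rock phosphate, x3 = kg of gypsum, x4 = kg of DAP.
Minimise 1.79x1 + 0.37x2 + 0.14x3 + 0.86x4 subject to:
  0.45x1 ≥ 0.72   (potassium (K₂O))
  0.3x2 + 0.46x4 ≥ 0.38   (phosphorus (P₂O₅))
  0.13x1 + 0.18x4 ≥ 0.41   (nitrogen)
  0.18x3 + 0.01x4 ≥ 0.37   (sulfur)
  x1, x2, x3, x4 ≥ 0.
The optimal basis is {potassium nitrate, gypsum, DAP}; rock phosphate drops out. There the potassium (K₂O), nitrogen, sulfur constraints are tight.
Optimal quantities: potassium nitrate = 1.6 kg, gypsum = 1.993 kg, DAP = 1.122 kg.
Hence cost = 1.79·1.6 + 0.14·1.993 + 0.86·1.122 = £4.1079.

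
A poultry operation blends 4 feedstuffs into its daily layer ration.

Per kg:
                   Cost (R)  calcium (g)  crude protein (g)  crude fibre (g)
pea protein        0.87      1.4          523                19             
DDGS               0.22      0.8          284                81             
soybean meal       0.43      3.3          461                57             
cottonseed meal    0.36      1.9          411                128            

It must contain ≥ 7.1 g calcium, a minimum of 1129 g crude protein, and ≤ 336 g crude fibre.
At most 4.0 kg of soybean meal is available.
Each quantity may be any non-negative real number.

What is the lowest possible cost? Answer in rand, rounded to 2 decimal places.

Set it up as a linear program. Let x1 = kg of pea protein, x2 = kg of DDGS, x3 = kg of soybean meal, x4 = kg of cottonseed meal.
Minimize 0.87x1 + 0.22x2 + 0.43x3 + 0.36x4 subject to:
  1.4x1 + 0.8x2 + 3.3x3 + 1.9x4 ≥ 7.1   (calcium)
  523x1 + 284x2 + 461x3 + 411x4 ≥ 1129   (crude protein)
  19x1 + 81x2 + 57x3 + 128x4 ≤ 336   (crude fibre)
  x3 ≤ 4
  x1, x2, x3, x4 ≥ 0.
At the optimum only DDGS, soybean meal are positive (pea protein, cottonseed meal = 0). The calcium and crude protein requirements are met with equality.
That vertex is x2 = 0.7963, x3 = 1.958.
Objective = 0.22·0.7963 + 0.43·1.958 = 1.0171.

R1.02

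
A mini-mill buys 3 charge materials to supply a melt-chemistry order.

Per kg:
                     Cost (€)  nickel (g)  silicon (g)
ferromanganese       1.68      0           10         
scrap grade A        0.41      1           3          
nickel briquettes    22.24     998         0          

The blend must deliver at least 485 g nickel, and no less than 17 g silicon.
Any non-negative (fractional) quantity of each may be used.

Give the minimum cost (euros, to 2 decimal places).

Treat it as an LP. Let x1 = kg of ferromanganese, x2 = kg of scrap grade A, x3 = kg of nickel briquettes.
Minimize 1.68x1 + 0.41x2 + 22.24x3 subject to:
  1x2 + 998x3 ≥ 485   (nickel)
  10x1 + 3x2 ≥ 17   (silicon)
  x1, x2, x3 ≥ 0.
The minimum-cost mix takes nothing from ferromanganese — only scrap grade A, nickel briquettes. Binding constraints: nickel and silicon.
So scrap grade A = 5.667 kg, nickel briquettes = 0.4803 kg.
Objective = 0.41·5.667 + 22.24·0.4803 = 13.0053.

€13.01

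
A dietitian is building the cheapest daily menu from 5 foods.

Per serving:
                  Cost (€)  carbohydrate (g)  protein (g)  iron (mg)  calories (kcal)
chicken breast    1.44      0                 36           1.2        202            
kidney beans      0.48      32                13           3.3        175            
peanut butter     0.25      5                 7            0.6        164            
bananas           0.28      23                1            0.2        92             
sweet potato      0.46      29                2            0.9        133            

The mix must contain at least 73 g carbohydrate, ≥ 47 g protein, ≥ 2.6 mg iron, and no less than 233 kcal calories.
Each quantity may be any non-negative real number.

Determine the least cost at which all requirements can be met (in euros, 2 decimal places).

€1.71

Set it up as a linear program. Let x1 = servings of chicken breast, x2 = servings of kidney beans, x3 = servings of peanut butter, x4 = servings of bananas, x5 = servings of sweet potato.
Minimise 1.44x1 + 0.48x2 + 0.25x3 + 0.28x4 + 0.46x5 subject to:
  32x2 + 5x3 + 23x4 + 29x5 ≥ 73   (carbohydrate)
  36x1 + 13x2 + 7x3 + 1x4 + 2x5 ≥ 47   (protein)
  1.2x1 + 3.3x2 + 0.6x3 + 0.2x4 + 0.9x5 ≥ 2.6   (iron)
  202x1 + 175x2 + 164x3 + 92x4 + 133x5 ≥ 233   (calories)
  x1, x2, x3, x4, x5 ≥ 0.
The optimal basis is {kidney beans, peanut butter}; chicken breast, bananas, sweet potato drop out. Binding constraints: carbohydrate and protein.
Optimal quantities: kidney beans = 1.736 servings, peanut butter = 3.491 servings.
Total cost: 0.48·1.736 + 0.25·3.491 = 1.7060.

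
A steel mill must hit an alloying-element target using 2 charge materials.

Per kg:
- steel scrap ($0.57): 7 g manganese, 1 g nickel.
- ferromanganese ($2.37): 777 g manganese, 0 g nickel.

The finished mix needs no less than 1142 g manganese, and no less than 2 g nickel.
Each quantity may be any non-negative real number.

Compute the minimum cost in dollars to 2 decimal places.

$4.58

Let x1 = kg of steel scrap, x2 = kg of ferromanganese.
min 0.57x1 + 2.37x2 subject to:
  7x1 + 777x2 ≥ 1142   (manganese)
  1x1 ≥ 2   (nickel)
  x1, x2 ≥ 0.
Both inputs are positive at the optimum. The manganese and nickel requirements are met with equality.
Solving gives x1 = 2, x2 = 1.452.
Hence cost = 0.57·2 + 2.37·1.452 = $4.5812.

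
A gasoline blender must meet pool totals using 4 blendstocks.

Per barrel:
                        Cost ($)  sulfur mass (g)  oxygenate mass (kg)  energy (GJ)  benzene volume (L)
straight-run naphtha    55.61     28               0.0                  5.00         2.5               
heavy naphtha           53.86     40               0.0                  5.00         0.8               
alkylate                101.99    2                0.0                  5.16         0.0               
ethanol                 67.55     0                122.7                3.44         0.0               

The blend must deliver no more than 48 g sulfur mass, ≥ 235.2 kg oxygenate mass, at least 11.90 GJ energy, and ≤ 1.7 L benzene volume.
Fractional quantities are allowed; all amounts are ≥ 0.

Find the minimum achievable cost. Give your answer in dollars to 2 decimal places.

$186.64

Let x1 = barrels of straight-run naphtha, x2 = barrels of heavy naphtha, x3 = barrels of alkylate, x4 = barrels of ethanol.
Minimize 55.61x1 + 53.86x2 + 101.99x3 + 67.55x4 subject to:
  28x1 + 40x2 + 2x3 ≤ 48   (sulfur mass)
  122.7x4 ≥ 235.2   (oxygenate mass)
  5x1 + 5x2 + 5.16x3 + 3.44x4 ≥ 11.9   (energy)
  2.5x1 + 0.8x2 ≤ 1.7   (benzene volume)
  x1, x2, x3, x4 ≥ 0.
The minimum-cost mix takes nothing from straight-run naphtha, alkylate — only heavy naphtha, ethanol. The oxygenate mass and energy requirements are met with equality.
Solving gives x2 = 1.061, x4 = 1.917.
Objective = 53.86·1.061 + 67.55·1.917 = 186.6388.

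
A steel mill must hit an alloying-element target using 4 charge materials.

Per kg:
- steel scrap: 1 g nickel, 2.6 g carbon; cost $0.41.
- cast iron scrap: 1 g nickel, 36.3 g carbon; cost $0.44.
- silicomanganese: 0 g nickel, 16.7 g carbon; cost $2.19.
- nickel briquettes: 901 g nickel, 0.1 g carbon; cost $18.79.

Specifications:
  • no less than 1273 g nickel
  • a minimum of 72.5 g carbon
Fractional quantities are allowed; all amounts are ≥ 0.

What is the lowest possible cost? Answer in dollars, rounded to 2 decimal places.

$27.38

Treat it as an LP. Let x1 = kg of steel scrap, x2 = kg of cast iron scrap, x3 = kg of silicomanganese, x4 = kg of nickel briquettes.
Minimize 0.41x1 + 0.44x2 + 2.19x3 + 18.79x4 s.t.:
  1x1 + 1x2 + 901x4 ≥ 1273   (nickel)
  2.6x1 + 36.3x2 + 16.7x3 + 0.1x4 ≥ 72.5   (carbon)
  x1, x2, x3, x4 ≥ 0.
At the optimum only cast iron scrap, nickel briquettes are positive (steel scrap, silicomanganese = 0). Binding constraints: nickel and carbon.
So cast iron scrap = 1.9934 kg, nickel briquettes = 1.4107 kg.
Cost = 0.44·1.9934 + 18.79·1.4107 = 27.3841.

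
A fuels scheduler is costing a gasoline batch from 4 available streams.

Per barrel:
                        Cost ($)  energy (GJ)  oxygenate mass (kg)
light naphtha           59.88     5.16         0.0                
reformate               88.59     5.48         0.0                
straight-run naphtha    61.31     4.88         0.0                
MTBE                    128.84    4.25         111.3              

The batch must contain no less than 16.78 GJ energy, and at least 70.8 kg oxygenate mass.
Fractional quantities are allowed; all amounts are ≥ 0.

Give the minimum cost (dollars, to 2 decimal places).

Let x1 = barrels of light naphtha, x2 = barrels of reformate, x3 = barrels of straight-run naphtha, x4 = barrels of MTBE.
min 59.88x1 + 88.59x2 + 61.31x3 + 128.84x4 s.t.:
  5.16x1 + 5.48x2 + 4.88x3 + 4.25x4 ≥ 16.78   (energy)
  111.3x4 ≥ 70.8   (oxygenate mass)
  x1, x2, x3, x4 ≥ 0.
The minimum-cost mix takes nothing from reformate, straight-run naphtha — only light naphtha, MTBE. The energy and oxygenate mass requirements are met with equality.
Optimal quantities: light naphtha = 2.728 barrels, MTBE = 0.6361 barrels.
Cost = 59.88·2.728 + 128.84·0.6361 = 245.3078.

$245.31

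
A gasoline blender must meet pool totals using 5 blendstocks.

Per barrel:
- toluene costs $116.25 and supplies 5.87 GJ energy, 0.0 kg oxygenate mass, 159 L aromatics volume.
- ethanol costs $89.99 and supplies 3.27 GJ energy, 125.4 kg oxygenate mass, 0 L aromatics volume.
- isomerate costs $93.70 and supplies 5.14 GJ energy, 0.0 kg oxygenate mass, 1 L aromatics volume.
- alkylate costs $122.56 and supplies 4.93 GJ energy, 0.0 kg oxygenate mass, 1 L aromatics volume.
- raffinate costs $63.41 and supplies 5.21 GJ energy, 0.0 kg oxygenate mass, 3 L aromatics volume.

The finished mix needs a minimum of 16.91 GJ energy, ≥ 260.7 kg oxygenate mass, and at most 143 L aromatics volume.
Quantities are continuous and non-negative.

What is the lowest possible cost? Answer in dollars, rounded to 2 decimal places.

$310.15

Set it up as a linear program. Let x1 = barrels of toluene, x2 = barrels of ethanol, x3 = barrels of isomerate, x4 = barrels of alkylate, x5 = barrels of raffinate.
Minimize 116.25x1 + 89.99x2 + 93.7x3 + 122.56x4 + 63.41x5 subject to:
  5.87x1 + 3.27x2 + 5.14x3 + 4.93x4 + 5.21x5 ≥ 16.91   (energy)
  125.4x2 ≥ 260.7   (oxygenate mass)
  159x1 + 1x3 + 1x4 + 3x5 ≤ 143   (aromatics volume)
  x1, x2, x3, x4, x5 ≥ 0.
The minimum-cost mix takes nothing from toluene, isomerate, alkylate — only ethanol, raffinate. Binding constraints: energy and oxygenate mass.
Solving gives x2 = 2.0789, x5 = 1.9409.
Hence cost = 89.99·2.0789 + 63.41·1.9409 = $310.1527.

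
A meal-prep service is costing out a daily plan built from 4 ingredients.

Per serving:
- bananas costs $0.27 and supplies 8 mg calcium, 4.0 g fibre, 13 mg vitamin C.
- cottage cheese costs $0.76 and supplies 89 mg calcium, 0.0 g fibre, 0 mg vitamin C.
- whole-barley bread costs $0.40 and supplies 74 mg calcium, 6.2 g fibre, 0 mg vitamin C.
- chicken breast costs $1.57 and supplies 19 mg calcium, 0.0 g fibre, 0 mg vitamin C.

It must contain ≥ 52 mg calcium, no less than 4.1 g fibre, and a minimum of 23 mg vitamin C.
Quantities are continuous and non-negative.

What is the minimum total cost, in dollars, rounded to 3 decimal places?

$0.682

Let x1 = servings of bananas, x2 = servings of cottage cheese, x3 = servings of whole-barley bread, x4 = servings of chicken breast.
Minimize 0.27x1 + 0.76x2 + 0.4x3 + 1.57x4 s.t.:
  8x1 + 89x2 + 74x3 + 19x4 ≥ 52   (calcium)
  4x1 + 6.2x3 ≥ 4.1   (fibre)
  13x1 ≥ 23   (vitamin C)
  x1, x2, x3, x4 ≥ 0.
The minimum-cost mix takes nothing from cottage cheese, chicken breast — only bananas, whole-barley bread. Binding constraints: calcium and vitamin C.
Solving gives x1 = 1.769, x3 = 0.5114.
Hence cost = 0.27·1.769 + 0.4·0.5114 = $0.68219.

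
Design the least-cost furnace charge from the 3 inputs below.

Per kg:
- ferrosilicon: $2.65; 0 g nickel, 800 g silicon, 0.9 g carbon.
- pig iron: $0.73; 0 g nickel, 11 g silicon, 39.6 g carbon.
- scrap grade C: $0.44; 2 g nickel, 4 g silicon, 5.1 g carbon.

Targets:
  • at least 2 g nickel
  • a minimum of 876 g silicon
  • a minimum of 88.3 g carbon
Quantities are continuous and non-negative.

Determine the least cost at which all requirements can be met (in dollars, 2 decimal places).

Treat it as an LP. Let x1 = kg of ferrosilicon, x2 = kg of pig iron, x3 = kg of scrap grade C.
min 2.65x1 + 0.73x2 + 0.44x3 s.t.:
  2x3 ≥ 2   (nickel)
  800x1 + 11x2 + 4x3 ≥ 876   (silicon)
  0.9x1 + 39.6x2 + 5.1x3 ≥ 88.3   (carbon)
  x1, x2, x3 ≥ 0.
The optimal mix uses every input. There the nickel, silicon, carbon constraints are tight.
Optimal quantities: ferrosilicon = 1.061 kg, pig iron = 2.077 kg, scrap grade C = 1 kg.
Objective = 2.65·1.061 + 0.73·2.077 + 0.44·1 = 4.7679.

$4.77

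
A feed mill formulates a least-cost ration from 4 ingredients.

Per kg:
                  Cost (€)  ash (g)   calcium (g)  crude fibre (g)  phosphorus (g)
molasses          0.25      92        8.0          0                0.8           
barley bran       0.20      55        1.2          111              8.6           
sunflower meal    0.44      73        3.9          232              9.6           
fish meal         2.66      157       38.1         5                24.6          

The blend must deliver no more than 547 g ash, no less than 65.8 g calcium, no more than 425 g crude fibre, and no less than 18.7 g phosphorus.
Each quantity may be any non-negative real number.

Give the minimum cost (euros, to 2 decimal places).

Set it up as a linear program. Let x1 = kg of molasses, x2 = kg of barley bran, x3 = kg of sunflower meal, x4 = kg of fish meal.
min 0.25x1 + 0.2x2 + 0.44x3 + 2.66x4 with:
  92x1 + 55x2 + 73x3 + 157x4 ≤ 547   (ash)
  8x1 + 1.2x2 + 3.9x3 + 38.1x4 ≥ 65.8   (calcium)
  111x2 + 232x3 + 5x4 ≤ 425   (crude fibre)
  0.8x1 + 8.6x2 + 9.6x3 + 24.6x4 ≥ 18.7   (phosphorus)
  x1, x2, x3, x4 ≥ 0.
At the optimum only molasses, fish meal are positive (barley bran, sunflower meal = 0). The ash and calcium requirements are met with equality.
Optimal quantities: molasses = 4.673 kg, fish meal = 0.7459 kg.
Cost = 0.25·4.673 + 2.66·0.7459 = 3.1523.

€3.15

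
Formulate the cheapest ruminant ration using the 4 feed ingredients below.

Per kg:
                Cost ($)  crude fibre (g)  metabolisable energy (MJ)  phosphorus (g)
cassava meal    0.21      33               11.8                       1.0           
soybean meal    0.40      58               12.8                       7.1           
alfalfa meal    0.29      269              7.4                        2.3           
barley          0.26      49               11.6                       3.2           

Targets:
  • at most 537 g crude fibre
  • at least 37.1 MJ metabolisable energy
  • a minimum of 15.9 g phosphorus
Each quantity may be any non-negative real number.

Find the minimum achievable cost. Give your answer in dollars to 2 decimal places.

Let x1 = kg of cassava meal, x2 = kg of soybean meal, x3 = kg of alfalfa meal, x4 = kg of barley.
Minimize 0.21x1 + 0.4x2 + 0.29x3 + 0.26x4 subject to:
  33x1 + 58x2 + 269x3 + 49x4 ≤ 537   (crude fibre)
  11.8x1 + 12.8x2 + 7.4x3 + 11.6x4 ≥ 37.1   (metabolisable energy)
  1x1 + 7.1x2 + 2.3x3 + 3.2x4 ≥ 15.9   (phosphorus)
  x1, x2, x3, x4 ≥ 0.
The cheapest feasible vertex uses only soybean meal, barley; cassava meal, alfalfa meal are not used. Binding constraints: metabolisable energy and phosphorus.
So soybean meal = 1.587 kg, barley = 1.447 kg.
Hence cost = 0.4·1.587 + 0.26·1.447 = $1.0110.

$1.01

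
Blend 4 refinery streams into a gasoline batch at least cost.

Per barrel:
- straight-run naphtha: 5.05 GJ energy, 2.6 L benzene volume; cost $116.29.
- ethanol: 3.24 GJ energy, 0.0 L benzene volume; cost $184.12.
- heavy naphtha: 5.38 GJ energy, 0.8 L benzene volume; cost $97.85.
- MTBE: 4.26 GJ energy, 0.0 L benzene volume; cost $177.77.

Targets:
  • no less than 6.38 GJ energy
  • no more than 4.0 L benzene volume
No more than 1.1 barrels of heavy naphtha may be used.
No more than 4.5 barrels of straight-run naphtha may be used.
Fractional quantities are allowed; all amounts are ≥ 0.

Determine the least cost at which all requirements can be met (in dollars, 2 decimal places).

$118.27

Set it up as a linear program. Let x1 = barrels of straight-run naphtha, x2 = barrels of ethanol, x3 = barrels of heavy naphtha, x4 = barrels of MTBE.
min 116.29x1 + 184.12x2 + 97.85x3 + 177.77x4 with:
  5.05x1 + 3.24x2 + 5.38x3 + 4.26x4 ≥ 6.38   (energy)
  2.6x1 + 0.8x3 ≤ 4   (benzene volume)
  x3 ≤ 1.1
  x1 ≤ 4.5
  x1, x2, x3, x4 ≥ 0.
The optimal basis is {straight-run naphtha, heavy naphtha}; ethanol, MTBE drop out. The energy and the heavy naphtha cap requirements are met with equality.
So straight-run naphtha = 0.09149 barrels, heavy naphtha = 1.1 barrels.
Total cost: 116.29·0.09149 + 97.85·1.1 = 118.2744.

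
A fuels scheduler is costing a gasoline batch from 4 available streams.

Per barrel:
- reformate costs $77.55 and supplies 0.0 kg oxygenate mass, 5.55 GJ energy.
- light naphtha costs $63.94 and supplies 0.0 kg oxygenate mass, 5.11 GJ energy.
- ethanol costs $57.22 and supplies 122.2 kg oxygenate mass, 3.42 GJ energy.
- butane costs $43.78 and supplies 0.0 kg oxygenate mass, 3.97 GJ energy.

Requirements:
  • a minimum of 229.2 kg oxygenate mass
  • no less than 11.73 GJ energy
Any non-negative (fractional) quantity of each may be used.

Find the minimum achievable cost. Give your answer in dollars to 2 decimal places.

$165.94

This is a linear program. Let x1 = barrels of reformate, x2 = barrels of light naphtha, x3 = barrels of ethanol, x4 = barrels of butane.
Minimize 77.55x1 + 63.94x2 + 57.22x3 + 43.78x4 with:
  122.2x3 ≥ 229.2   (oxygenate mass)
  5.55x1 + 5.11x2 + 3.42x3 + 3.97x4 ≥ 11.73   (energy)
  x1, x2, x3, x4 ≥ 0.
The cheapest feasible vertex uses only ethanol, butane; reformate, light naphtha are not used. There the oxygenate mass and energy constraints are tight.
Optimal quantities: ethanol = 1.8756 barrels, butane = 1.3389 barrels.
Objective = 57.22·1.8756 + 43.78·1.3389 = 165.9389.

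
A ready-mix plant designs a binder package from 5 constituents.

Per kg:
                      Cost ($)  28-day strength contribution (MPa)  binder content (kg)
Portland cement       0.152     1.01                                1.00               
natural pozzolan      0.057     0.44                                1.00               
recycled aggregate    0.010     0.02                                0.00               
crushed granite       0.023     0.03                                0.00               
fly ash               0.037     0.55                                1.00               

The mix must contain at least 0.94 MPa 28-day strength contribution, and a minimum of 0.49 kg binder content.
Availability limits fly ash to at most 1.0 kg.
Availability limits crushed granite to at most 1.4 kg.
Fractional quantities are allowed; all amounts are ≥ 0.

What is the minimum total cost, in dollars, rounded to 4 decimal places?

$0.0875

Set it up as a linear program. Let x1 = kg of Portland cement, x2 = kg of natural pozzolan, x3 = kg of recycled aggregate, x4 = kg of crushed granite, x5 = kg of fly ash.
min 0.152x1 + 0.057x2 + 0.01x3 + 0.023x4 + 0.037x5 with:
  1.01x1 + 0.44x2 + 0.02x3 + 0.03x4 + 0.55x5 ≥ 0.94   (28-day strength contribution)
  1x1 + 1x2 + 1x5 ≥ 0.49   (binder content)
  x5 ≤ 1
  x4 ≤ 1.4
  x1, x2, x3, x4, x5 ≥ 0.
The cheapest feasible vertex uses only natural pozzolan, fly ash; Portland cement, recycled aggregate, crushed granite are not used. The 28-day strength contribution and the fly ash cap requirements are met with equality.
Optimal quantities: natural pozzolan = 0.8864 kg, fly ash = 1 kg.
Total cost: 0.057·0.8864 + 0.037·1 = 0.087525.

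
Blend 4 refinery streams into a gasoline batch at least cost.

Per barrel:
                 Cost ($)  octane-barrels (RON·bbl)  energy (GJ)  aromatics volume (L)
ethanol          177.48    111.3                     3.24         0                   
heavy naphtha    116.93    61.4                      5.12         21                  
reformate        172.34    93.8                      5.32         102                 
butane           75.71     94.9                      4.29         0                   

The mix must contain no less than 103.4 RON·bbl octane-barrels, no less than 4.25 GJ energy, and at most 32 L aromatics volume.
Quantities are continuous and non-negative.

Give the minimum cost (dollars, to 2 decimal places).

Let x1 = barrels of ethanol, x2 = barrels of heavy naphtha, x3 = barrels of reformate, x4 = barrels of butane.
Minimise 177.48x1 + 116.93x2 + 172.34x3 + 75.71x4 with:
  111.3x1 + 61.4x2 + 93.8x3 + 94.9x4 ≥ 103.4   (octane-barrels)
  3.24x1 + 5.12x2 + 5.32x3 + 4.29x4 ≥ 4.25   (energy)
  21x2 + 102x3 ≤ 32   (aromatics volume)
  x1, x2, x3, x4 ≥ 0.
The optimal basis is {butane}; ethanol, heavy naphtha, reformate drop out. Binding constraint: octane-barrels.
That vertex is x4 = 1.0896.
Objective = 75.71·1.0896 = 82.4936.

$82.49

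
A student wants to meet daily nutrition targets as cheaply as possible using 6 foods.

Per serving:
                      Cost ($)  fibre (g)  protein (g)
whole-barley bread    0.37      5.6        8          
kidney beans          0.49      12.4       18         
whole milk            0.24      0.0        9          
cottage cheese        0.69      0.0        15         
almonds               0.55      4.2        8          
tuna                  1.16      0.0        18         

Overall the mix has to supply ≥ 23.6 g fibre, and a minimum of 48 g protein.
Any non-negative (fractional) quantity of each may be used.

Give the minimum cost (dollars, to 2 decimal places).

$1.30

This is a linear program. Let x1 = servings of whole-barley bread, x2 = servings of kidney beans, x3 = servings of whole milk, x4 = servings of cottage cheese, x5 = servings of almonds, x6 = servings of tuna.
Minimise 0.37x1 + 0.49x2 + 0.24x3 + 0.69x4 + 0.55x5 + 1.16x6 with:
  5.6x1 + 12.4x2 + 4.2x5 ≥ 23.6   (fibre)
  8x1 + 18x2 + 9x3 + 15x4 + 8x5 + 18x6 ≥ 48   (protein)
  x1, x2, x3, x4, x5, x6 ≥ 0.
The optimal basis is {kidney beans, whole milk}; whole-barley bread, cottage cheese, almonds, tuna drop out. There the fibre and protein constraints are tight.
Solving gives x2 = 1.903, x3 = 1.527.
Objective = 0.49·1.903 + 0.24·1.527 = 1.2990.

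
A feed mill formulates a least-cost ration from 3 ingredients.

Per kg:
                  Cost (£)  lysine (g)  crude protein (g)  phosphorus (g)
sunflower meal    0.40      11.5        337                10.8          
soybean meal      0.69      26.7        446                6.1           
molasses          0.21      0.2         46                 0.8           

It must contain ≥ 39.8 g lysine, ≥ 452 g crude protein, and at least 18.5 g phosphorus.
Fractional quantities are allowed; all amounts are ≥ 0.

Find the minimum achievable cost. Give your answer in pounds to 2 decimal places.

Let x1 = kg of sunflower meal, x2 = kg of soybean meal, x3 = kg of molasses.
min 0.4x1 + 0.69x2 + 0.21x3 with:
  11.5x1 + 26.7x2 + 0.2x3 ≥ 39.8   (lysine)
  337x1 + 446x2 + 46x3 ≥ 452   (crude protein)
  10.8x1 + 6.1x2 + 0.8x3 ≥ 18.5   (phosphorus)
  x1, x2, x3 ≥ 0.
The optimal basis is {sunflower meal, soybean meal}; molasses drops out. There the lysine and phosphorus constraints are tight.
That vertex is x1 = 1.151, x2 = 0.9949.
Total cost: 0.4·1.151 + 0.69·0.9949 = 1.1469.

£1.15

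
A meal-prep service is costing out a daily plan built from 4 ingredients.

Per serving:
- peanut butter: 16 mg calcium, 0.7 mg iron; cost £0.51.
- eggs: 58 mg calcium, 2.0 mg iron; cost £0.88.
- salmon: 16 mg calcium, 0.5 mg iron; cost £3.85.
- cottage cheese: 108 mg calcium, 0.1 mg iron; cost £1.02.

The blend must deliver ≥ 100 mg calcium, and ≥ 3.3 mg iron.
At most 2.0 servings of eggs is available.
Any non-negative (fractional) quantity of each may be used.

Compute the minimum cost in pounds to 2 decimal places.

£1.49

Set it up as a linear program. Let x1 = servings of peanut butter, x2 = servings of eggs, x3 = servings of salmon, x4 = servings of cottage cheese.
Minimise 0.51x1 + 0.88x2 + 3.85x3 + 1.02x4 s.t.:
  16x1 + 58x2 + 16x3 + 108x4 ≥ 100   (calcium)
  0.7x1 + 2x2 + 0.5x3 + 0.1x4 ≥ 3.3   (iron)
  x2 ≤ 2
  x1, x2, x3, x4 ≥ 0.
The optimal basis is {eggs, cottage cheese}; peanut butter, salmon drop out. Binding constraints: calcium and iron.
Optimal quantities: eggs = 1.648 servings, cottage cheese = 0.04091 servings.
Hence cost = 0.88·1.648 + 1.02·0.04091 = £1.4920.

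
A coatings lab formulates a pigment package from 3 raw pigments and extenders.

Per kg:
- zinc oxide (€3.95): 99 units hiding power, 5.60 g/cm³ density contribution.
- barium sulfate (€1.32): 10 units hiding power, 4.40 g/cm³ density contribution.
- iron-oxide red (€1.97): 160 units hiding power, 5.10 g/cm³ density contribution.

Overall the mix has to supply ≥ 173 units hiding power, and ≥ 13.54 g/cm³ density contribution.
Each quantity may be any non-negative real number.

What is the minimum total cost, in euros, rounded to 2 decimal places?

Set it up as a linear program. Let x1 = kg of zinc oxide, x2 = kg of barium sulfate, x3 = kg of iron-oxide red.
Minimise 3.95x1 + 1.32x2 + 1.97x3 subject to:
  99x1 + 10x2 + 160x3 ≥ 173   (hiding power)
  5.6x1 + 4.4x2 + 5.1x3 ≥ 13.54   (density contribution)
  x1, x2, x3 ≥ 0.
The minimum-cost mix takes nothing from zinc oxide — only barium sulfate, iron-oxide red. The hiding power and density contribution requirements are met with equality.
That vertex is x2 = 1.966, x3 = 0.9583.
Objective = 1.32·1.966 + 1.97·0.9583 = 4.4830.

€4.48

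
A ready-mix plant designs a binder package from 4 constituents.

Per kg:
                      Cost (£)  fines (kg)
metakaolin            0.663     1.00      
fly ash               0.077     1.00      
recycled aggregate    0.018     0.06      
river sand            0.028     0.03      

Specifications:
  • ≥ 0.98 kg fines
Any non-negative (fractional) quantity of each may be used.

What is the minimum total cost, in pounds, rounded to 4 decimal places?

£0.0755

Let x1 = kg of metakaolin, x2 = kg of fly ash, x3 = kg of recycled aggregate, x4 = kg of river sand.
Minimise 0.663x1 + 0.077x2 + 0.018x3 + 0.028x4 with:
  1x1 + 1x2 + 0.06x3 + 0.03x4 ≥ 0.98   (fines)
  x1, x2, x3, x4 ≥ 0.
The cheapest feasible vertex uses only fly ash; metakaolin, recycled aggregate, river sand are not used. There the fines constraint is tight.
That vertex is x2 = 0.98.
Hence cost = 0.077·0.98 = £0.075460.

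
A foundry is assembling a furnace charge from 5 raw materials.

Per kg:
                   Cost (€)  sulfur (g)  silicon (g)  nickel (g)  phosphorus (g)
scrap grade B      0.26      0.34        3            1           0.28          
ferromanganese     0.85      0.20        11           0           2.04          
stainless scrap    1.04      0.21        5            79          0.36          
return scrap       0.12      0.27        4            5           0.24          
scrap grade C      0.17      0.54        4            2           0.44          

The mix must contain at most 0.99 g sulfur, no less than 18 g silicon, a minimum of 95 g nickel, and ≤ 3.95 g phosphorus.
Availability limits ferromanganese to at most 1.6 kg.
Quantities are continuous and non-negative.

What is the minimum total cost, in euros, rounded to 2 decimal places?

Let x1 = kg of scrap grade B, x2 = kg of ferromanganese, x3 = kg of stainless scrap, x4 = kg of return scrap, x5 = kg of scrap grade C.
Minimise 0.26x1 + 0.85x2 + 1.04x3 + 0.12x4 + 0.17x5 subject to:
  0.34x1 + 0.2x2 + 0.21x3 + 0.27x4 + 0.54x5 ≤ 0.99   (sulfur)
  3x1 + 11x2 + 5x3 + 4x4 + 4x5 ≥ 18   (silicon)
  1x1 + 79x3 + 5x4 + 2x5 ≥ 95   (nickel)
  0.28x1 + 2.04x2 + 0.36x3 + 0.24x4 + 0.44x5 ≤ 3.95   (phosphorus)
  x2 ≤ 1.6
  x1, x2, x3, x4, x5 ≥ 0.
At the optimum only ferromanganese, stainless scrap, return scrap are positive (scrap grade B, scrap grade C = 0). There the sulfur, silicon, nickel constraints are tight.
That vertex is x2 = 0.1729, x3 = 1.029, x4 = 2.738.
Objective = 0.85·0.1729 + 1.04·1.029 + 0.12·2.738 = 1.5457.

€1.55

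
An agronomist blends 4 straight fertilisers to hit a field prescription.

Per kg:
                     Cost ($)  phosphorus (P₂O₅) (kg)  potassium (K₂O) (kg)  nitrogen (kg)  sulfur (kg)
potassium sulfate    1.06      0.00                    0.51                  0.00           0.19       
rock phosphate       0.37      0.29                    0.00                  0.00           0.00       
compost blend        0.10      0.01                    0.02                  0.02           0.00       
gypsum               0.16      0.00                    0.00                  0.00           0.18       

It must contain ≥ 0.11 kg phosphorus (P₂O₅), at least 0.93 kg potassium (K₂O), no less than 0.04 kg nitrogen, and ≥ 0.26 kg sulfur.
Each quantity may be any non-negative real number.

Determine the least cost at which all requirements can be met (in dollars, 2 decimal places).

$2.16

Treat it as an LP. Let x1 = kg of potassium sulfate, x2 = kg of rock phosphate, x3 = kg of compost blend, x4 = kg of gypsum.
Minimize 1.06x1 + 0.37x2 + 0.1x3 + 0.16x4 subject to:
  0.29x2 + 0.01x3 ≥ 0.11   (phosphorus (P₂O₅))
  0.51x1 + 0.02x3 ≥ 0.93   (potassium (K₂O))
  0.02x3 ≥ 0.04   (nitrogen)
  0.19x1 + 0.18x4 ≥ 0.26   (sulfur)
  x1, x2, x3, x4 ≥ 0.
The cheapest feasible vertex uses only potassium sulfate, rock phosphate, compost blend; gypsum is not used. There the phosphorus (P₂O₅), potassium (K₂O), nitrogen constraints are tight.
Solving gives x1 = 1.745, x2 = 0.3103, x3 = 2.
Total cost: 1.06·1.745 + 0.37·0.3103 + 0.1·2 = 2.1645.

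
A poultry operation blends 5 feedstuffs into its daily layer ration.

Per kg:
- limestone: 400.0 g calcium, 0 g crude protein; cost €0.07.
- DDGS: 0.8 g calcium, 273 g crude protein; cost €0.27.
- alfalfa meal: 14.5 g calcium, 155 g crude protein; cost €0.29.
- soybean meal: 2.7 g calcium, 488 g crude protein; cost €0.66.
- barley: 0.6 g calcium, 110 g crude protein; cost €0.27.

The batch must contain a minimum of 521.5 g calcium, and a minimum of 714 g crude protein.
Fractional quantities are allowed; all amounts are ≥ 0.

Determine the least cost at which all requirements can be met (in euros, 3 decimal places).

Let x1 = kg of limestone, x2 = kg of DDGS, x3 = kg of alfalfa meal, x4 = kg of soybean meal, x5 = kg of barley.
Minimize 0.07x1 + 0.27x2 + 0.29x3 + 0.66x4 + 0.27x5 s.t.:
  400x1 + 0.8x2 + 14.5x3 + 2.7x4 + 0.6x5 ≥ 521.5   (calcium)
  273x2 + 155x3 + 488x4 + 110x5 ≥ 714   (crude protein)
  x1, x2, x3, x4, x5 ≥ 0.
At the optimum only limestone, DDGS are positive (alfalfa meal, soybean meal, barley = 0). Binding constraints: calcium and crude protein.
So limestone = 1.299 kg, DDGS = 2.615 kg.
Hence cost = 0.07·1.299 + 0.27·2.615 = €0.79698.

€0.797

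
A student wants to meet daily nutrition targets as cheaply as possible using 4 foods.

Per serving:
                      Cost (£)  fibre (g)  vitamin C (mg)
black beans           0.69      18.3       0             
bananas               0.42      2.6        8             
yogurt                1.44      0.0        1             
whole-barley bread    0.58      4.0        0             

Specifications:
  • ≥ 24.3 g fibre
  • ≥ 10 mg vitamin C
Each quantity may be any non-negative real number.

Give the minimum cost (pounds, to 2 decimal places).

£1.32

Set it up as a linear program. Let x1 = servings of black beans, x2 = servings of bananas, x3 = servings of yogurt, x4 = servings of whole-barley bread.
Minimize 0.69x1 + 0.42x2 + 1.44x3 + 0.58x4 s.t.:
  18.3x1 + 2.6x2 + 4x4 ≥ 24.3   (fibre)
  8x2 + 1x3 ≥ 10   (vitamin C)
  x1, x2, x3, x4 ≥ 0.
At the optimum only black beans, bananas are positive (yogurt, whole-barley bread = 0). The fibre and vitamin C requirements are met with equality.
So black beans = 1.15 servings, bananas = 1.25 servings.
Total cost: 0.69·1.15 + 0.42·1.25 = 1.3185.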